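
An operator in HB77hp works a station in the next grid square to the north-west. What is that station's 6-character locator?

HB77gq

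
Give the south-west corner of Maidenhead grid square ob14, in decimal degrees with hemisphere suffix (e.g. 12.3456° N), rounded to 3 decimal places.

Field O=14, B=1: +14·20° lon, +1·10° lat → SW at lon 100°, lat -80°.
Square 1, 4: +1·2° lon, +4·1° lat → SW at lon 102°, lat -76°.
latitude 76.000° S, longitude 102.000° E.

76.000° S, 102.000° E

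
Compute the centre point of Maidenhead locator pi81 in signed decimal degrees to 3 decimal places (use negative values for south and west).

Field P=15, I=8: +15·20° lon, +8·10° lat → SW at lon 120°, lat -10°.
Square 8, 1: +8·2° lon, +1·1° lat → SW at lon 136°, lat -9°.
Cell spans 2° lon × 1° lat. Centre is SW corner plus half of each.
latitude -8.500, longitude 137.000.

-8.500, 137.000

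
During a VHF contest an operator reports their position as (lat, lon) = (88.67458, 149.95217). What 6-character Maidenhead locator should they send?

Add 180° to longitude and 90° to latitude: 329.9522, 178.6746.
Field: 329.9522/20 → 16 → Q, 178.6746/10 → 17 → R; chars QR.
Square: 9.9522/2 → 4, 8.6746/1 → 8; chars 48.
Subsquare: 1.9522/0.0833333 → 23 → x, 0.6746/0.0416667 → 16 → q; chars xq.

QR48xq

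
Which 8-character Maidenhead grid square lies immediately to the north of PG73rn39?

PG73ro30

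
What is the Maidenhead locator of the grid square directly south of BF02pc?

BF02pb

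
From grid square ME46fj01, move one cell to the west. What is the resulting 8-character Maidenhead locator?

Longitude extended square 0; −1 → -1, wraps to 9, carry into subsquare.
Longitude subsquare f = 5; −1 → 4 = e.
The latitude characters are unchanged.

ME46ej91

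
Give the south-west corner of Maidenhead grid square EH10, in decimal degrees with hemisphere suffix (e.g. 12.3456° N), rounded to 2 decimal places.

20.00° S, 98.00° W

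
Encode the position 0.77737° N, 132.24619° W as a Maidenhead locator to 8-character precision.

Shift to the Maidenhead origin (180°W, 90°S): lon 47.75381, lat 90.77737.
Field (20°×10°, letters A–R): lon ⌊47.75381/20⌋ = 2 → C; lat ⌊90.77737/10⌋ = 9 → J.
Square (2°×1°, digits 0–9): lon ⌊7.75381/2⌋ = 3; lat ⌊0.77737/1⌋ = 0.
Subsquare (5′×2.5′, letters a–x): lon ⌊1.75381/0.0833333⌋ = 21 → v; lat ⌊0.77737/0.0416667⌋ = 18 → s.
Extended square (30″×15″, digits 0–9): lon ⌊0.00381/0.00833333⌋ = 0; lat ⌊0.02737/0.00416667⌋ = 6.

CJ30vs06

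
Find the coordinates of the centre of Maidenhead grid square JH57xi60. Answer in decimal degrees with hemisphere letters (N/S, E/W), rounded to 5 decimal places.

12.66458° S, 11.97083° E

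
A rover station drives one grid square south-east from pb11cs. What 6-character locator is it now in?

PB11dr

Longitude subsquare c = 2; +1 → 3 = d.
Latitude subsquare s = 18; −1 → 17 = r.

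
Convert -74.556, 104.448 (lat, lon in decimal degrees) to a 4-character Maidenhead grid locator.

OB25

Shift to the Maidenhead origin (180°W, 90°S): lon 284.45, lat 15.44.
Field: 284.45/20 → 14 → O, 15.44/10 → 1 → B; chars OB.
Square: 4.45/2 → 2, 5.44/1 → 5; chars 25.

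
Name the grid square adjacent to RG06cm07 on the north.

RG06cm08

Latitude extended square 7; +1 → 8.
The longitude characters are unchanged.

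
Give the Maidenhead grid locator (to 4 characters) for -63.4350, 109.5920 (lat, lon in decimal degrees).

OC46

Add 180° to longitude and 90° to latitude: 289.59, 26.56.
Field: lon ⌊289.59/20⌋ = 14 → O; lat ⌊26.56/10⌋ = 2 → C.
Square: lon ⌊9.59/2⌋ = 4; lat ⌊6.56/1⌋ = 6.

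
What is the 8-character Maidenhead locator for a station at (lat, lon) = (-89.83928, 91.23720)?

NA50od88

Offset from 180°W / 90°S: lon 271.23720°, lat 0.16072°.
Field (20°×10°, letters A–R): 271.23720/20 → 13 → N, 0.16072/10 → 0 → A; chars NA.
Square (2°×1°, digits 0–9): 11.23720/2 → 5, 0.16072/1 → 0; chars 50.
Subsquare (5′×2.5′, letters a–x): 1.23720/0.0833333 → 14 → o, 0.16072/0.0416667 → 3 → d; chars od.
Extended square (30″×15″, digits 0–9): 0.07053/0.00833333 → 8, 0.03572/0.00416667 → 8; chars 88.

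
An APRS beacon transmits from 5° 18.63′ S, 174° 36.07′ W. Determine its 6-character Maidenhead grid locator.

AI24qq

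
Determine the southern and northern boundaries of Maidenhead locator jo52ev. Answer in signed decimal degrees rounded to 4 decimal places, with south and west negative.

Field J=9, O=14: +9·20° lon, +14·10° lat → SW at lon 0°, lat 50°.
Square 5, 2: +5·2° lon, +2·1° lat → SW at lon 10°, lat 52°.
Subsquare e=4, v=21: +4·0.0833333° lon, +21·0.0416667° lat → SW at lon 10.3333°, lat 52.875°.
Cell spans 0.0833333° lon × 0.0416667° lat.
south 52.8750, north 52.9167.

52.8750, 52.9167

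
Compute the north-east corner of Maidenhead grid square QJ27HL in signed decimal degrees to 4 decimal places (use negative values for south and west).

7.5000, 144.6667

Field Q=16, J=9: +16·20° lon, +9·10° lat → SW at lon 140°, lat 0°.
Square 2, 7: +2·2° lon, +7·1° lat → SW at lon 144°, lat 7°.
Subsquare h=7, l=11: +7·0.0833333° lon, +11·0.0416667° lat → SW at lon 144.583°, lat 7.45833°.
Cell spans 0.0833333° lon × 0.0416667° lat. NE corner is SW corner plus one full cell.
latitude 7.5000, longitude 144.6667.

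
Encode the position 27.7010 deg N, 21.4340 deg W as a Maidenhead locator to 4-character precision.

Add 180° to longitude and 90° to latitude: 158.57, 117.70.
Field: 158.57/20 → 7 → H, 117.70/10 → 11 → L; chars HL.
Square: 18.57/2 → 9, 7.70/1 → 7; chars 97.

HL97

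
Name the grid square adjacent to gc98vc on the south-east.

Longitude subsquare v = 21; +1 → 22 = w.
Latitude subsquare c = 2; −1 → 1 = b.

GC98wb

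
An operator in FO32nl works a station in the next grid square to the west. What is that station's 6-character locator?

FO32ml

Longitude subsquare n = 13; −1 → 12 = m.
The latitude characters are unchanged.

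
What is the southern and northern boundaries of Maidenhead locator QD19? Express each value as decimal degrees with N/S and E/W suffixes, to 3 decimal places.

Field Q=16, D=3: +16·20° lon, +3·10° lat → SW at lon 140°, lat -60°.
Square 1, 9: +1·2° lon, +9·1° lat → SW at lon 142°, lat -51°.
Cell spans 2° lon × 1° lat.
south 51.000° S, north 50.000° S.

51.000° S, 50.000° S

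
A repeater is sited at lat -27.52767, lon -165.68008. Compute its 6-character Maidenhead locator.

Offset from 180°W / 90°S: lon 14.3199°, lat 62.4723°.
Field (20°×10°, letters A–R): 14.3199/20 → 0 → A, 62.4723/10 → 6 → G; chars AG.
Square (2°×1°, digits 0–9): 14.3199/2 → 7, 2.4723/1 → 2; chars 72.
Subsquare (5′×2.5′, letters a–x): 0.3199/0.0833333 → 3 → d, 0.4723/0.0416667 → 11 → l; chars dl.

AG72dl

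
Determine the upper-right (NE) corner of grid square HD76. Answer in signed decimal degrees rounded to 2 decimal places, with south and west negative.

Field H=7, D=3: +7·20° lon, +3·10° lat → SW at lon -40°, lat -60°.
Square 7, 6: +7·2° lon, +6·1° lat → SW at lon -26°, lat -54°.
Cell spans 2° lon × 1° lat. NE corner is SW corner plus one full cell.
latitude -53.00, longitude -24.00.

-53.00, -24.00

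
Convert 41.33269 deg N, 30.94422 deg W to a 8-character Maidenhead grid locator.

HN41mh69

Add 180° to longitude and 90° to latitude: 149.05578, 131.33269.
Field (20°×10°, letters A–R): 149.05578/20 → 7 → H, 131.33269/10 → 13 → N; chars HN.
Square (2°×1°, digits 0–9): 9.05578/2 → 4, 1.33269/1 → 1; chars 41.
Subsquare (5′×2.5′, letters a–x): 1.05578/0.0833333 → 12 → m, 0.33269/0.0416667 → 7 → h; chars mh.
Extended square (30″×15″, digits 0–9): 0.05578/0.00833333 → 6, 0.04102/0.00416667 → 9; chars 69.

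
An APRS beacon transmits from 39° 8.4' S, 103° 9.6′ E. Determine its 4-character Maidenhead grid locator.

OF10

Offset from 180°W / 90°S: lon 283.16°, lat 50.86°.
Field: lon ⌊283.16/20⌋ = 14 → O; lat ⌊50.86/10⌋ = 5 → F.
Square: lon ⌊3.16/2⌋ = 1; lat ⌊0.86/1⌋ = 0.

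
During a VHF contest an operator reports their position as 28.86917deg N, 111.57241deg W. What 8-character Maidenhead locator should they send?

Add 180° to longitude and 90° to latitude: 68.42759, 118.86917.
Field: lon ⌊68.42759/20⌋ = 3 → D; lat ⌊118.86917/10⌋ = 11 → L.
Square: lon ⌊8.42759/2⌋ = 4; lat ⌊8.86917/1⌋ = 8.
Subsquare: lon ⌊0.42759/0.0833333⌋ = 5 → f; lat ⌊0.86917/0.0416667⌋ = 20 → u.
Extended square: lon ⌊0.01092/0.00833333⌋ = 1; lat ⌊0.03584/0.00416667⌋ = 8.

DL48fu18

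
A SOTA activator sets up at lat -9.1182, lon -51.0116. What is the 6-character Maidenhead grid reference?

Add 180° to longitude and 90° to latitude: 128.9884, 80.8818.
Field (20°×10°, letters A–R): 128.9884/20 → 6 → G, 80.8818/10 → 8 → I; chars GI.
Square (2°×1°, digits 0–9): 8.9884/2 → 4, 0.8818/1 → 0; chars 40.
Subsquare (5′×2.5′, letters a–x): 0.9884/0.0833333 → 11 → l, 0.8818/0.0416667 → 21 → v; chars lv.

GI40lv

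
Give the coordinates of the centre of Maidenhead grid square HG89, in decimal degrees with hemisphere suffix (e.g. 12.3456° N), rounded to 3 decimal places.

20.500° S, 23.000° W

Field H=7, G=6: +7·20° lon, +6·10° lat → SW at lon -40°, lat -30°.
Square 8, 9: +8·2° lon, +9·1° lat → SW at lon -24°, lat -21°.
Cell spans 2° lon × 1° lat. Centre is SW corner plus half of each.
latitude 20.500° S, longitude 23.000° W.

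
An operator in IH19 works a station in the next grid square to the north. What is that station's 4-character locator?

Latitude square 9; +1 → 10, wraps to 0, carry into field.
Latitude field H = 7; +1 → 8 = I.
The longitude characters are unchanged.

II10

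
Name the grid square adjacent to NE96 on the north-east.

OE07

Longitude square 9; +1 → 10, wraps to 0, carry into field.
Longitude field N = 13; +1 → 14 = O.
Latitude square 6; +1 → 7.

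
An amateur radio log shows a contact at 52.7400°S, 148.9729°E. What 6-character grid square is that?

QD47lg

Add 180° to longitude and 90° to latitude: 328.9729, 37.2600.
Field: lon ⌊328.9729/20⌋ = 16 → Q; lat ⌊37.2600/10⌋ = 3 → D.
Square: lon ⌊8.9729/2⌋ = 4; lat ⌊7.2600/1⌋ = 7.
Subsquare: lon ⌊0.9729/0.0833333⌋ = 11 → l; lat ⌊0.2600/0.0416667⌋ = 6 → g.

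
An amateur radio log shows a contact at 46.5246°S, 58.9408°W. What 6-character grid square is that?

Offset from 180°W / 90°S: lon 121.0592°, lat 43.4754°.
Field: lon ⌊121.0592/20⌋ = 6 → G; lat ⌊43.4754/10⌋ = 4 → E.
Square: lon ⌊1.0592/2⌋ = 0; lat ⌊3.4754/1⌋ = 3.
Subsquare: lon ⌊1.0592/0.0833333⌋ = 12 → m; lat ⌊0.4754/0.0416667⌋ = 11 → l.

GE03ml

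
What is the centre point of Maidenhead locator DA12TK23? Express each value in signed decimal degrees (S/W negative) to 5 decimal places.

-87.56875, -116.39583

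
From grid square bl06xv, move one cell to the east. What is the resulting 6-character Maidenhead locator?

Longitude subsquare x = 23; +1 → 24, wraps to 0 = a, carry into square.
Longitude square 0; +1 → 1.
The latitude characters are unchanged.

BL16av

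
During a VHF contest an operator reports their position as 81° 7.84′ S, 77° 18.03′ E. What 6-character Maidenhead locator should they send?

Add 180° to longitude and 90° to latitude: 257.3005, 8.8693.
Field: lon ⌊257.3005/20⌋ = 12 → M; lat ⌊8.8693/10⌋ = 0 → A.
Square: lon ⌊17.3005/2⌋ = 8; lat ⌊8.8693/1⌋ = 8.
Subsquare: lon ⌊1.3005/0.0833333⌋ = 15 → p; lat ⌊0.8693/0.0416667⌋ = 20 → u.

MA88pu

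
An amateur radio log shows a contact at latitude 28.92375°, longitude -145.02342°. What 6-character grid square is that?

Add 180° to longitude and 90° to latitude: 34.9766, 118.9237.
Field: 34.9766/20 → 1 → B, 118.9237/10 → 11 → L; chars BL.
Square: 14.9766/2 → 7, 8.9237/1 → 8; chars 78.
Subsquare: 0.9766/0.0833333 → 11 → l, 0.9237/0.0416667 → 22 → w; chars lw.

BL78lw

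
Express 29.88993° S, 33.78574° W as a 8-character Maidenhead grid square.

HG30cc56

Add 180° to longitude and 90° to latitude: 146.21426, 60.11007.
Field (20°×10°, letters A–R): lon ⌊146.21426/20⌋ = 7 → H; lat ⌊60.11007/10⌋ = 6 → G.
Square (2°×1°, digits 0–9): lon ⌊6.21426/2⌋ = 3; lat ⌊0.11007/1⌋ = 0.
Subsquare (5′×2.5′, letters a–x): lon ⌊0.21426/0.0833333⌋ = 2 → c; lat ⌊0.11007/0.0416667⌋ = 2 → c.
Extended square (30″×15″, digits 0–9): lon ⌊0.04759/0.00833333⌋ = 5; lat ⌊0.02674/0.00416667⌋ = 6.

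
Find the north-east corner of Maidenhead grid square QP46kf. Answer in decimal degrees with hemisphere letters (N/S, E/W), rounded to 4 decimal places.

66.2500° N, 148.9167° E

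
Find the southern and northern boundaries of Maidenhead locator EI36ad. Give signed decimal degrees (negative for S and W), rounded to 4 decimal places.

-3.8750, -3.8333

Field E=4, I=8: +4·20° lon, +8·10° lat → SW at lon -100°, lat -10°.
Square 3, 6: +3·2° lon, +6·1° lat → SW at lon -94°, lat -4°.
Subsquare a=0, d=3: +0·0.0833333° lon, +3·0.0416667° lat → SW at lon -94°, lat -3.875°.
Cell spans 0.0833333° lon × 0.0416667° lat.
south -3.8750, north -3.8333.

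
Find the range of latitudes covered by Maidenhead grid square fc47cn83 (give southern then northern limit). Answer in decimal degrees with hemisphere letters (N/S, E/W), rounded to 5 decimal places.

Field F=5, C=2: +5·20° lon, +2·10° lat → SW at lon -80°, lat -70°.
Square 4, 7: +4·2° lon, +7·1° lat → SW at lon -72°, lat -63°.
Subsquare c=2, n=13: +2·0.0833333° lon, +13·0.0416667° lat → SW at lon -71.8333°, lat -62.4583°.
Extended square 8, 3: +8·0.00833333° lon, +3·0.00416667° lat → SW at lon -71.7667°, lat -62.4458°.
Cell spans 0.00833333° lon × 0.00416667° lat.
south 62.44583° S, north 62.44167° S.

62.44583° S, 62.44167° S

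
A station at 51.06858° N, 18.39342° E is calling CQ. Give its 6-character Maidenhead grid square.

Shift to the Maidenhead origin (180°W, 90°S): lon 198.3934, lat 141.0686.
Field: 198.3934/20 → 9 → J, 141.0686/10 → 14 → O; chars JO.
Square: 18.3934/2 → 9, 1.0686/1 → 1; chars 91.
Subsquare: 0.3934/0.0833333 → 4 → e, 0.0686/0.0416667 → 1 → b; chars eb.

JO91eb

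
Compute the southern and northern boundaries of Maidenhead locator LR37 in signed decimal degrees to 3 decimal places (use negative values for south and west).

87.000, 88.000

Field L=11, R=17: +11·20° lon, +17·10° lat → SW at lon 40°, lat 80°.
Square 3, 7: +3·2° lon, +7·1° lat → SW at lon 46°, lat 87°.
Cell spans 2° lon × 1° lat.
south 87.000, north 88.000.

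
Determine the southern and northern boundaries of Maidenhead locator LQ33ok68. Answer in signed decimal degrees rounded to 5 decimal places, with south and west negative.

Field L=11, Q=16: +11·20° lon, +16·10° lat → SW at lon 40°, lat 70°.
Square 3, 3: +3·2° lon, +3·1° lat → SW at lon 46°, lat 73°.
Subsquare o=14, k=10: +14·0.0833333° lon, +10·0.0416667° lat → SW at lon 47.1667°, lat 73.4167°.
Extended square 6, 8: +6·0.00833333° lon, +8·0.00416667° lat → SW at lon 47.2167°, lat 73.45°.
Cell spans 0.00833333° lon × 0.00416667° lat.
south 73.45000, north 73.45417.

73.45000, 73.45417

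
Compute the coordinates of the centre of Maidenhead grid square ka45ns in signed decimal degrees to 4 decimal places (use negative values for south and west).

-84.2292, 29.1250

Field K=10, A=0: +10·20° lon, +0·10° lat → SW at lon 20°, lat -90°.
Square 4, 5: +4·2° lon, +5·1° lat → SW at lon 28°, lat -85°.
Subsquare n=13, s=18: +13·0.0833333° lon, +18·0.0416667° lat → SW at lon 29.0833°, lat -84.25°.
Cell spans 0.0833333° lon × 0.0416667° lat. Centre is SW corner plus half of each.
latitude -84.2292, longitude 29.1250.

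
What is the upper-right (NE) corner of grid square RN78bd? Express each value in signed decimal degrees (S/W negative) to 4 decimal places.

48.1667, 174.1667

Field R=17, N=13: +17·20° lon, +13·10° lat → SW at lon 160°, lat 40°.
Square 7, 8: +7·2° lon, +8·1° lat → SW at lon 174°, lat 48°.
Subsquare b=1, d=3: +1·0.0833333° lon, +3·0.0416667° lat → SW at lon 174.083°, lat 48.125°.
Cell spans 0.0833333° lon × 0.0416667° lat. NE corner is SW corner plus one full cell.
latitude 48.1667, longitude 174.1667.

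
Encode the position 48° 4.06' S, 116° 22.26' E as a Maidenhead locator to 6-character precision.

Shift to the Maidenhead origin (180°W, 90°S): lon 296.3710, lat 41.9323.
Field: 296.3710/20 → 14 → O, 41.9323/10 → 4 → E; chars OE.
Square: 16.3710/2 → 8, 1.9323/1 → 1; chars 81.
Subsquare: 0.3710/0.0833333 → 4 → e, 0.9323/0.0416667 → 22 → w; chars ew.

OE81ew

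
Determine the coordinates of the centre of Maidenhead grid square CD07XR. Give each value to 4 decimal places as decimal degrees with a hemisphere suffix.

Field C=2, D=3: +2·20° lon, +3·10° lat → SW at lon -140°, lat -60°.
Square 0, 7: +0·2° lon, +7·1° lat → SW at lon -140°, lat -53°.
Subsquare x=23, r=17: +23·0.0833333° lon, +17·0.0416667° lat → SW at lon -138.083°, lat -52.2917°.
Cell spans 0.0833333° lon × 0.0416667° lat. Centre is SW corner plus half of each.
latitude 52.2708° S, longitude 138.0417° W.

52.2708° S, 138.0417° W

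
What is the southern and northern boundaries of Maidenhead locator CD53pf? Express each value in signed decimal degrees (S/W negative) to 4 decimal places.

-56.7917, -56.7500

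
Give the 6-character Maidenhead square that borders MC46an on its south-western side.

Longitude subsquare a = 0; −1 → -1, wraps to 23 = x, carry into square.
Longitude square 4; −1 → 3.
Latitude subsquare n = 13; −1 → 12 = m.

MC36xm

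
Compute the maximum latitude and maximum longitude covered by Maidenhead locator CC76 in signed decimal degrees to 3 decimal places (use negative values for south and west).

Field C=2, C=2: +2·20° lon, +2·10° lat → SW at lon -140°, lat -70°.
Square 7, 6: +7·2° lon, +6·1° lat → SW at lon -126°, lat -64°.
Cell spans 2° lon × 1° lat. NE corner is SW corner plus one full cell.
latitude -63.000, longitude -124.000.

-63.000, -124.000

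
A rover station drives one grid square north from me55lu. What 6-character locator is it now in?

ME55lv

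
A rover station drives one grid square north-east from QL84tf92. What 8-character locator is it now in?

Longitude extended square 9; +1 → 10, wraps to 0, carry into subsquare.
Longitude subsquare t = 19; +1 → 20 = u.
Latitude extended square 2; +1 → 3.

QL84uf03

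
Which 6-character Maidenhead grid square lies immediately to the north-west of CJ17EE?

CJ17df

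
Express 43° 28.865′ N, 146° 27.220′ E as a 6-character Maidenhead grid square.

QN33fl

Offset from 180°W / 90°S: lon 326.4537°, lat 133.4811°.
Field: 326.4537/20 → 16 → Q, 133.4811/10 → 13 → N; chars QN.
Square: 6.4537/2 → 3, 3.4811/1 → 3; chars 33.
Subsquare: 0.4537/0.0833333 → 5 → f, 0.4811/0.0416667 → 11 → l; chars fl.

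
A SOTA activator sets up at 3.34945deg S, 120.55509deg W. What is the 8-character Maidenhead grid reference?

Shift to the Maidenhead origin (180°W, 90°S): lon 59.44491, lat 86.65055.
Field: lon ⌊59.44491/20⌋ = 2 → C; lat ⌊86.65055/10⌋ = 8 → I.
Square: lon ⌊19.44491/2⌋ = 9; lat ⌊6.65055/1⌋ = 6.
Subsquare: lon ⌊1.44491/0.0833333⌋ = 17 → r; lat ⌊0.65055/0.0416667⌋ = 15 → p.
Extended square: lon ⌊0.02824/0.00833333⌋ = 3; lat ⌊0.02555/0.00416667⌋ = 6.

CI96rp36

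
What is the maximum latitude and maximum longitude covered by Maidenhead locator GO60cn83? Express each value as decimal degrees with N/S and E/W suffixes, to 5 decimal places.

50.55833° N, 47.75833° W

Field G=6, O=14: +6·20° lon, +14·10° lat → SW at lon -60°, lat 50°.
Square 6, 0: +6·2° lon, +0·1° lat → SW at lon -48°, lat 50°.
Subsquare c=2, n=13: +2·0.0833333° lon, +13·0.0416667° lat → SW at lon -47.8333°, lat 50.5417°.
Extended square 8, 3: +8·0.00833333° lon, +3·0.00416667° lat → SW at lon -47.7667°, lat 50.5542°.
Cell spans 0.00833333° lon × 0.00416667° lat. NE corner is SW corner plus one full cell.
latitude 50.55833° N, longitude 47.75833° W.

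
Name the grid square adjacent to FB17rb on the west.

Longitude subsquare r = 17; −1 → 16 = q.
The latitude characters are unchanged.

FB17qb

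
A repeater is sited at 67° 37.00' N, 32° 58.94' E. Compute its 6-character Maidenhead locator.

Add 180° to longitude and 90° to latitude: 212.9823, 157.6167.
Field (20°×10°, letters A–R): lon ⌊212.9823/20⌋ = 10 → K; lat ⌊157.6167/10⌋ = 15 → P.
Square (2°×1°, digits 0–9): lon ⌊12.9823/2⌋ = 6; lat ⌊7.6167/1⌋ = 7.
Subsquare (5′×2.5′, letters a–x): lon ⌊0.9823/0.0833333⌋ = 11 → l; lat ⌊0.6167/0.0416667⌋ = 14 → o.

KP67lo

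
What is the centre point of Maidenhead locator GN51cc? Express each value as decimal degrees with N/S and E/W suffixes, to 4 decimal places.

Field G=6, N=13: +6·20° lon, +13·10° lat → SW at lon -60°, lat 40°.
Square 5, 1: +5·2° lon, +1·1° lat → SW at lon -50°, lat 41°.
Subsquare c=2, c=2: +2·0.0833333° lon, +2·0.0416667° lat → SW at lon -49.8333°, lat 41.0833°.
Cell spans 0.0833333° lon × 0.0416667° lat. Centre is SW corner plus half of each.
latitude 41.1042° N, longitude 49.7917° W.

41.1042° N, 49.7917° W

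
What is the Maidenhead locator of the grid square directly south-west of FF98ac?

FF88xb

Longitude subsquare a = 0; −1 → -1, wraps to 23 = x, carry into square.
Longitude square 9; −1 → 8.
Latitude subsquare c = 2; −1 → 1 = b.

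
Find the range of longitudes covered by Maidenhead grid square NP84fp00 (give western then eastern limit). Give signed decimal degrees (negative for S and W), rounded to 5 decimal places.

96.41667, 96.42500

Field N=13, P=15: +13·20° lon, +15·10° lat → SW at lon 80°, lat 60°.
Square 8, 4: +8·2° lon, +4·1° lat → SW at lon 96°, lat 64°.
Subsquare f=5, p=15: +5·0.0833333° lon, +15·0.0416667° lat → SW at lon 96.4167°, lat 64.625°.
Extended square 0, 0: +0·0.00833333° lon, +0·0.00416667° lat → SW at lon 96.4167°, lat 64.625°.
Cell spans 0.00833333° lon × 0.00416667° lat.
west 96.41667, east 96.42500.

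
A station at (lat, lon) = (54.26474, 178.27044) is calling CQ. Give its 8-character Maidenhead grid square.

RO94dg23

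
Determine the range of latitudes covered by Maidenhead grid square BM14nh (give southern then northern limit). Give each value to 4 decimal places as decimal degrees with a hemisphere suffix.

34.2917° N, 34.3333° N

Field B=1, M=12: +1·20° lon, +12·10° lat → SW at lon -160°, lat 30°.
Square 1, 4: +1·2° lon, +4·1° lat → SW at lon -158°, lat 34°.
Subsquare n=13, h=7: +13·0.0833333° lon, +7·0.0416667° lat → SW at lon -156.917°, lat 34.2917°.
Cell spans 0.0833333° lon × 0.0416667° lat.
south 34.2917° N, north 34.3333° N.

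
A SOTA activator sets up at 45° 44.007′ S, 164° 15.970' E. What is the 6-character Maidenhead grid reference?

RE24dg

Shift to the Maidenhead origin (180°W, 90°S): lon 344.2662, lat 44.2666.
Field: lon ⌊344.2662/20⌋ = 17 → R; lat ⌊44.2666/10⌋ = 4 → E.
Square: lon ⌊4.2662/2⌋ = 2; lat ⌊4.2666/1⌋ = 4.
Subsquare: lon ⌊0.2662/0.0833333⌋ = 3 → d; lat ⌊0.2666/0.0416667⌋ = 6 → g.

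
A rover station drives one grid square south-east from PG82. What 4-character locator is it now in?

PG91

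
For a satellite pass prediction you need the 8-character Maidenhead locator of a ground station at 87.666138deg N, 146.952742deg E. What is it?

QR37lp49

Add 180° to longitude and 90° to latitude: 326.95274, 177.66614.
Field: lon ⌊326.95274/20⌋ = 16 → Q; lat ⌊177.66614/10⌋ = 17 → R.
Square: lon ⌊6.95274/2⌋ = 3; lat ⌊7.66614/1⌋ = 7.
Subsquare: lon ⌊0.95274/0.0833333⌋ = 11 → l; lat ⌊0.66614/0.0416667⌋ = 15 → p.
Extended square: lon ⌊0.03608/0.00833333⌋ = 4; lat ⌊0.04114/0.00416667⌋ = 9.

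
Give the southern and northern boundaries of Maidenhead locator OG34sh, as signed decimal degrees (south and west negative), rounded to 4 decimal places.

Field O=14, G=6: +14·20° lon, +6·10° lat → SW at lon 100°, lat -30°.
Square 3, 4: +3·2° lon, +4·1° lat → SW at lon 106°, lat -26°.
Subsquare s=18, h=7: +18·0.0833333° lon, +7·0.0416667° lat → SW at lon 107.5°, lat -25.7083°.
Cell spans 0.0833333° lon × 0.0416667° lat.
south -25.7083, north -25.6667.

-25.7083, -25.6667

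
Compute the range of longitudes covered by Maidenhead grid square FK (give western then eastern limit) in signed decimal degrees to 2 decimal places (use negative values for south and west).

Field F=5, K=10: +5·20° lon, +10·10° lat → SW at lon -80°, lat 10°.
Cell spans 20° lon × 10° lat.
west -80.00, east -60.00.

-80.00, -60.00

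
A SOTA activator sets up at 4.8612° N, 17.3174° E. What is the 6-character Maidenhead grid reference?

JJ84pu

Offset from 180°W / 90°S: lon 197.3174°, lat 94.8612°.
Field (20°×10°, letters A–R): 197.3174/20 → 9 → J, 94.8612/10 → 9 → J; chars JJ.
Square (2°×1°, digits 0–9): 17.3174/2 → 8, 4.8612/1 → 4; chars 84.
Subsquare (5′×2.5′, letters a–x): 1.3174/0.0833333 → 15 → p, 0.8612/0.0416667 → 20 → u; chars pu.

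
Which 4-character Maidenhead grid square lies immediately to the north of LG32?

Latitude square 2; +1 → 3.
The longitude characters are unchanged.

LG33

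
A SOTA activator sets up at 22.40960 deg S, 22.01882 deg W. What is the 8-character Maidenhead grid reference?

HG87xo71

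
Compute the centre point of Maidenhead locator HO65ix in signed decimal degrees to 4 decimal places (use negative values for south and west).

Field H=7, O=14: +7·20° lon, +14·10° lat → SW at lon -40°, lat 50°.
Square 6, 5: +6·2° lon, +5·1° lat → SW at lon -28°, lat 55°.
Subsquare i=8, x=23: +8·0.0833333° lon, +23·0.0416667° lat → SW at lon -27.3333°, lat 55.9583°.
Cell spans 0.0833333° lon × 0.0416667° lat. Centre is SW corner plus half of each.
latitude 55.9792, longitude -27.2917.

55.9792, -27.2917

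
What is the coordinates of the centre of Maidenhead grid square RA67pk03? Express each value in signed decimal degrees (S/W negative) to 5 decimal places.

-82.56875, 173.25417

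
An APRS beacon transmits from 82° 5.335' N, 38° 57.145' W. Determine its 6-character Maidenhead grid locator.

HR02mc

Add 180° to longitude and 90° to latitude: 141.0476, 172.0889.
Field (20°×10°, letters A–R): 141.0476/20 → 7 → H, 172.0889/10 → 17 → R; chars HR.
Square (2°×1°, digits 0–9): 1.0476/2 → 0, 2.0889/1 → 2; chars 02.
Subsquare (5′×2.5′, letters a–x): 1.0476/0.0833333 → 12 → m, 0.0889/0.0416667 → 2 → c; chars mc.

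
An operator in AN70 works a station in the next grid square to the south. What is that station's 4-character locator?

Latitude square 0; −1 → -1, wraps to 9, carry into field.
Latitude field N = 13; −1 → 12 = M.
The longitude characters are unchanged.

AM79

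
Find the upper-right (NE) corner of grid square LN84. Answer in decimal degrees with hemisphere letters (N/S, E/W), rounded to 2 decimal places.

45.00° N, 58.00° E

Field L=11, N=13: +11·20° lon, +13·10° lat → SW at lon 40°, lat 40°.
Square 8, 4: +8·2° lon, +4·1° lat → SW at lon 56°, lat 44°.
Cell spans 2° lon × 1° lat. NE corner is SW corner plus one full cell.
latitude 45.00° N, longitude 58.00° E.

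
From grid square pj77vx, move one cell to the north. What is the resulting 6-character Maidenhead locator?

Latitude subsquare x = 23; +1 → 24, wraps to 0 = a, carry into square.
Latitude square 7; +1 → 8.
The longitude characters are unchanged.

PJ78va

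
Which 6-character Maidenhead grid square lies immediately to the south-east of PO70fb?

PO70ga

Longitude subsquare f = 5; +1 → 6 = g.
Latitude subsquare b = 1; −1 → 0 = a.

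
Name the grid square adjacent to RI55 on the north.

RI56

Latitude square 5; +1 → 6.
The longitude characters are unchanged.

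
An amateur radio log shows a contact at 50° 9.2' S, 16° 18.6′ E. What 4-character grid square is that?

JD89

Shift to the Maidenhead origin (180°W, 90°S): lon 196.31, lat 39.85.
Field: 196.31/20 → 9 → J, 39.85/10 → 3 → D; chars JD.
Square: 16.31/2 → 8, 9.85/1 → 9; chars 89.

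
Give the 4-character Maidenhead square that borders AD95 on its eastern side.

Longitude square 9; +1 → 10, wraps to 0, carry into field.
Longitude field A = 0; +1 → 1 = B.
The latitude characters are unchanged.

BD05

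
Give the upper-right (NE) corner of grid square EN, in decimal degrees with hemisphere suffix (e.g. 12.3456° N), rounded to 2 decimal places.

50.00° N, 80.00° W

Field E=4, N=13: +4·20° lon, +13·10° lat → SW at lon -100°, lat 40°.
Cell spans 20° lon × 10° lat. NE corner is SW corner plus one full cell.
latitude 50.00° N, longitude 80.00° W.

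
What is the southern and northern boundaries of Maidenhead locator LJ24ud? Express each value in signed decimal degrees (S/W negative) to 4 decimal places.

4.1250, 4.1667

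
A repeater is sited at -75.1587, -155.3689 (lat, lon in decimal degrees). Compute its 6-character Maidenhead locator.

BB24hu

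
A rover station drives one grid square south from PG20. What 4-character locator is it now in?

Latitude square 0; −1 → -1, wraps to 9, carry into field.
Latitude field G = 6; −1 → 5 = F.
The longitude characters are unchanged.

PF29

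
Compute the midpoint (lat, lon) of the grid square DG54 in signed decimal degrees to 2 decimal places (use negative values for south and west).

-25.50, -109.00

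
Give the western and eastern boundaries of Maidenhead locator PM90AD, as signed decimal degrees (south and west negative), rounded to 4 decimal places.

138.0000, 138.0833

Field P=15, M=12: +15·20° lon, +12·10° lat → SW at lon 120°, lat 30°.
Square 9, 0: +9·2° lon, +0·1° lat → SW at lon 138°, lat 30°.
Subsquare a=0, d=3: +0·0.0833333° lon, +3·0.0416667° lat → SW at lon 138°, lat 30.125°.
Cell spans 0.0833333° lon × 0.0416667° lat.
west 138.0000, east 138.0833.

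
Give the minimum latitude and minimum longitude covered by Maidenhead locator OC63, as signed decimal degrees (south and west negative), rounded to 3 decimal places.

-67.000, 112.000

Field O=14, C=2: +14·20° lon, +2·10° lat → SW at lon 100°, lat -70°.
Square 6, 3: +6·2° lon, +3·1° lat → SW at lon 112°, lat -67°.
latitude -67.000, longitude 112.000.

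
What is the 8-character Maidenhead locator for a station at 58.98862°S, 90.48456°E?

ND51fa82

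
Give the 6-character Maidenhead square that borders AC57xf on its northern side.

Latitude subsquare f = 5; +1 → 6 = g.
The longitude characters are unchanged.

AC57xg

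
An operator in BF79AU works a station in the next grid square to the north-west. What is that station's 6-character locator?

Longitude subsquare a = 0; −1 → -1, wraps to 23 = x, carry into square.
Longitude square 7; −1 → 6.
Latitude subsquare u = 20; +1 → 21 = v.

BF69xv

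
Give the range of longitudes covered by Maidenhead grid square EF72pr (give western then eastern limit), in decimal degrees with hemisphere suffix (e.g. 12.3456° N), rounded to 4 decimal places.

84.7500° W, 84.6667° W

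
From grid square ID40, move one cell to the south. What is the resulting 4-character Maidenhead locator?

IC49

Latitude square 0; −1 → -1, wraps to 9, carry into field.
Latitude field D = 3; −1 → 2 = C.
The longitude characters are unchanged.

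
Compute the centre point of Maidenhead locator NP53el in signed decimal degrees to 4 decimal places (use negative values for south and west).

63.4792, 90.3750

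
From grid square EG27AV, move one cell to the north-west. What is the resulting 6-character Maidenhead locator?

Longitude subsquare a = 0; −1 → -1, wraps to 23 = x, carry into square.
Longitude square 2; −1 → 1.
Latitude subsquare v = 21; +1 → 22 = w.

EG17xw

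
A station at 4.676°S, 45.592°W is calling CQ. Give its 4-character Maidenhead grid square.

GI75

Shift to the Maidenhead origin (180°W, 90°S): lon 134.41, lat 85.32.
Field: lon ⌊134.41/20⌋ = 6 → G; lat ⌊85.32/10⌋ = 8 → I.
Square: lon ⌊14.41/2⌋ = 7; lat ⌊5.32/1⌋ = 5.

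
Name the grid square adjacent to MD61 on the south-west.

MD50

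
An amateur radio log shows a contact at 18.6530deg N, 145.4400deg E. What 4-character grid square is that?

QK28

Shift to the Maidenhead origin (180°W, 90°S): lon 325.44, lat 108.65.
Field: lon ⌊325.44/20⌋ = 16 → Q; lat ⌊108.65/10⌋ = 10 → K.
Square: lon ⌊5.44/2⌋ = 2; lat ⌊8.65/1⌋ = 8.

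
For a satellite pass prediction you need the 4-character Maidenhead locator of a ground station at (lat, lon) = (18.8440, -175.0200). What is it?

Offset from 180°W / 90°S: lon 4.98°, lat 108.84°.
Field (20°×10°, letters A–R): lon ⌊4.98/20⌋ = 0 → A; lat ⌊108.84/10⌋ = 10 → K.
Square (2°×1°, digits 0–9): lon ⌊4.98/2⌋ = 2; lat ⌊8.84/1⌋ = 8.

AK28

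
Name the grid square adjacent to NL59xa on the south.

NL58xx

Latitude subsquare a = 0; −1 → -1, wraps to 23 = x, carry into square.
Latitude square 9; −1 → 8.
The longitude characters are unchanged.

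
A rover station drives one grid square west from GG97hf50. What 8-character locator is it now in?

Longitude extended square 5; −1 → 4.
The latitude characters are unchanged.

GG97hf40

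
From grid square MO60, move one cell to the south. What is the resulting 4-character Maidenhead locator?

Latitude square 0; −1 → -1, wraps to 9, carry into field.
Latitude field O = 14; −1 → 13 = N.
The longitude characters are unchanged.

MN69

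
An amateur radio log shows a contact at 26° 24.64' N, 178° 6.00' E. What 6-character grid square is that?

Shift to the Maidenhead origin (180°W, 90°S): lon 358.1000, lat 116.4107.
Field (20°×10°, letters A–R): 358.1000/20 → 17 → R, 116.4107/10 → 11 → L; chars RL.
Square (2°×1°, digits 0–9): 18.1000/2 → 9, 6.4107/1 → 6; chars 96.
Subsquare (5′×2.5′, letters a–x): 0.1000/0.0833333 → 1 → b, 0.4107/0.0416667 → 9 → j; chars bj.

RL96bj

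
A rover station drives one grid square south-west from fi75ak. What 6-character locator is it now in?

FI65xj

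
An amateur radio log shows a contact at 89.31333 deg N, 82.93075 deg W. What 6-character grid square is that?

ER89mh

Add 180° to longitude and 90° to latitude: 97.0692, 179.3133.
Field: lon ⌊97.0692/20⌋ = 4 → E; lat ⌊179.3133/10⌋ = 17 → R.
Square: lon ⌊17.0692/2⌋ = 8; lat ⌊9.3133/1⌋ = 9.
Subsquare: lon ⌊1.0692/0.0833333⌋ = 12 → m; lat ⌊0.3133/0.0416667⌋ = 7 → h.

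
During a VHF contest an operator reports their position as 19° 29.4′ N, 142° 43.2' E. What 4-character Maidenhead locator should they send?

QK19

Offset from 180°W / 90°S: lon 322.72°, lat 109.49°.
Field (20°×10°, letters A–R): 322.72/20 → 16 → Q, 109.49/10 → 10 → K; chars QK.
Square (2°×1°, digits 0–9): 2.72/2 → 1, 9.49/1 → 9; chars 19.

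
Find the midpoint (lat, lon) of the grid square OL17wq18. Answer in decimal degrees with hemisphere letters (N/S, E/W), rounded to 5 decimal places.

27.70208° N, 103.84583° E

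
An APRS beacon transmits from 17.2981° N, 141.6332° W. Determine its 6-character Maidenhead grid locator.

BK97eh

Add 180° to longitude and 90° to latitude: 38.3668, 107.2981.
Field: lon ⌊38.3668/20⌋ = 1 → B; lat ⌊107.2981/10⌋ = 10 → K.
Square: lon ⌊18.3668/2⌋ = 9; lat ⌊7.2981/1⌋ = 7.
Subsquare: lon ⌊0.3668/0.0833333⌋ = 4 → e; lat ⌊0.2981/0.0416667⌋ = 7 → h.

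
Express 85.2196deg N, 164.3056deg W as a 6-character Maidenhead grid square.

AR75uf

Offset from 180°W / 90°S: lon 15.6944°, lat 175.2196°.
Field: 15.6944/20 → 0 → A, 175.2196/10 → 17 → R; chars AR.
Square: 15.6944/2 → 7, 5.2196/1 → 5; chars 75.
Subsquare: 1.6944/0.0833333 → 20 → u, 0.2196/0.0416667 → 5 → f; chars uf.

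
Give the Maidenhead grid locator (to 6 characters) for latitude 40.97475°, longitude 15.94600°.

JN70xx

Offset from 180°W / 90°S: lon 195.9460°, lat 130.9748°.
Field: lon ⌊195.9460/20⌋ = 9 → J; lat ⌊130.9748/10⌋ = 13 → N.
Square: lon ⌊15.9460/2⌋ = 7; lat ⌊0.9748/1⌋ = 0.
Subsquare: lon ⌊1.9460/0.0833333⌋ = 23 → x; lat ⌊0.9748/0.0416667⌋ = 23 → x.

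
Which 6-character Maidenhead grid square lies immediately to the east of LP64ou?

LP64pu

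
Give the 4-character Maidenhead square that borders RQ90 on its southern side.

Latitude square 0; −1 → -1, wraps to 9, carry into field.
Latitude field Q = 16; −1 → 15 = P.
The longitude characters are unchanged.

RP99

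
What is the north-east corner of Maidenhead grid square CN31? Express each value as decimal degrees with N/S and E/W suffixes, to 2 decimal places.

42.00° N, 132.00° W

Field C=2, N=13: +2·20° lon, +13·10° lat → SW at lon -140°, lat 40°.
Square 3, 1: +3·2° lon, +1·1° lat → SW at lon -134°, lat 41°.
Cell spans 2° lon × 1° lat. NE corner is SW corner plus one full cell.
latitude 42.00° N, longitude 132.00° W.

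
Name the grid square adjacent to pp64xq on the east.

PP74aq

Longitude subsquare x = 23; +1 → 24, wraps to 0 = a, carry into square.
Longitude square 6; +1 → 7.
The latitude characters are unchanged.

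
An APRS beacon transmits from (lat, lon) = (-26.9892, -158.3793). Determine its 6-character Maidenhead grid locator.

BG03ta

Shift to the Maidenhead origin (180°W, 90°S): lon 21.6207, lat 63.0108.
Field: lon ⌊21.6207/20⌋ = 1 → B; lat ⌊63.0108/10⌋ = 6 → G.
Square: lon ⌊1.6207/2⌋ = 0; lat ⌊3.0108/1⌋ = 3.
Subsquare: lon ⌊1.6207/0.0833333⌋ = 19 → t; lat ⌊0.0108/0.0416667⌋ = 0 → a.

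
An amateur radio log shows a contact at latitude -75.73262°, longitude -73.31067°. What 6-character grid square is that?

FB34ig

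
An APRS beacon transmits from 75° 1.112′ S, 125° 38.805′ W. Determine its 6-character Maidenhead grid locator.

CB74ex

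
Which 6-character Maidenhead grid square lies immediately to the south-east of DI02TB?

Longitude subsquare t = 19; +1 → 20 = u.
Latitude subsquare b = 1; −1 → 0 = a.

DI02ua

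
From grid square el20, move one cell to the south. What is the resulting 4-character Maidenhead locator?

Latitude square 0; −1 → -1, wraps to 9, carry into field.
Latitude field L = 11; −1 → 10 = K.
The longitude characters are unchanged.

EK29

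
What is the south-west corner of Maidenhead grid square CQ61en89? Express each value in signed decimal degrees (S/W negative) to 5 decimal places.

71.57917, -127.60000

Field C=2, Q=16: +2·20° lon, +16·10° lat → SW at lon -140°, lat 70°.
Square 6, 1: +6·2° lon, +1·1° lat → SW at lon -128°, lat 71°.
Subsquare e=4, n=13: +4·0.0833333° lon, +13·0.0416667° lat → SW at lon -127.667°, lat 71.5417°.
Extended square 8, 9: +8·0.00833333° lon, +9·0.00416667° lat → SW at lon -127.6°, lat 71.5792°.
latitude 71.57917, longitude -127.60000.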